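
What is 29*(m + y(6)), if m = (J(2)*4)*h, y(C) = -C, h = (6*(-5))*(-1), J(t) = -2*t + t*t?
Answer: -174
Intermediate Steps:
J(t) = t**2 - 2*t (J(t) = -2*t + t**2 = t**2 - 2*t)
h = 30 (h = -30*(-1) = 30)
m = 0 (m = ((2*(-2 + 2))*4)*30 = ((2*0)*4)*30 = (0*4)*30 = 0*30 = 0)
29*(m + y(6)) = 29*(0 - 1*6) = 29*(0 - 6) = 29*(-6) = -174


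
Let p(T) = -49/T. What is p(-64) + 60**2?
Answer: 230449/64 ≈ 3600.8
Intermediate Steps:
p(-64) + 60**2 = -49/(-64) + 60**2 = -49*(-1/64) + 3600 = 49/64 + 3600 = 230449/64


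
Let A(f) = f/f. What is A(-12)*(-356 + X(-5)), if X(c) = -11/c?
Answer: -1769/5 ≈ -353.80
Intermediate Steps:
A(f) = 1
A(-12)*(-356 + X(-5)) = 1*(-356 - 11/(-5)) = 1*(-356 - 11*(-⅕)) = 1*(-356 + 11/5) = 1*(-1769/5) = -1769/5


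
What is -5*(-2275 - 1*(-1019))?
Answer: 6280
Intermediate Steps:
-5*(-2275 - 1*(-1019)) = -5*(-2275 + 1019) = -5*(-1256) = 6280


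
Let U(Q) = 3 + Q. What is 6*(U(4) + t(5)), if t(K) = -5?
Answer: 12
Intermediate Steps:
6*(U(4) + t(5)) = 6*((3 + 4) - 5) = 6*(7 - 5) = 6*2 = 12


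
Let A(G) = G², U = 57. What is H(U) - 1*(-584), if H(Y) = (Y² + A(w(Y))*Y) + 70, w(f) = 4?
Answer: 4815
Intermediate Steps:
H(Y) = 70 + Y² + 16*Y (H(Y) = (Y² + 4²*Y) + 70 = (Y² + 16*Y) + 70 = 70 + Y² + 16*Y)
H(U) - 1*(-584) = (70 + 57² + 16*57) - 1*(-584) = (70 + 3249 + 912) + 584 = 4231 + 584 = 4815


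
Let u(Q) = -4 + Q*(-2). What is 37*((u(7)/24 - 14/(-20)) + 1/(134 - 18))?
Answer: -222/145 ≈ -1.5310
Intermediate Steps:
u(Q) = -4 - 2*Q
37*((u(7)/24 - 14/(-20)) + 1/(134 - 18)) = 37*(((-4 - 2*7)/24 - 14/(-20)) + 1/(134 - 18)) = 37*(((-4 - 14)*(1/24) - 14*(-1/20)) + 1/116) = 37*((-18*1/24 + 7/10) + 1/116) = 37*((-¾ + 7/10) + 1/116) = 37*(-1/20 + 1/116) = 37*(-6/145) = -222/145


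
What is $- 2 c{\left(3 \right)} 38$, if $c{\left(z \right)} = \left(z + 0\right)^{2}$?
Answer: $-684$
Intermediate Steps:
$c{\left(z \right)} = z^{2}$
$- 2 c{\left(3 \right)} 38 = - 2 \cdot 3^{2} \cdot 38 = \left(-2\right) 9 \cdot 38 = \left(-18\right) 38 = -684$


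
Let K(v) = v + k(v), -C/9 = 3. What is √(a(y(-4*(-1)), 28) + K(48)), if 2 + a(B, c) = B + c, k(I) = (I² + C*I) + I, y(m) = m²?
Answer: √1146 ≈ 33.853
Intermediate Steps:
C = -27 (C = -9*3 = -27)
k(I) = I² - 26*I (k(I) = (I² - 27*I) + I = I² - 26*I)
a(B, c) = -2 + B + c (a(B, c) = -2 + (B + c) = -2 + B + c)
K(v) = v + v*(-26 + v)
√(a(y(-4*(-1)), 28) + K(48)) = √((-2 + (-4*(-1))² + 28) + 48*(-25 + 48)) = √((-2 + 4² + 28) + 48*23) = √((-2 + 16 + 28) + 1104) = √(42 + 1104) = √1146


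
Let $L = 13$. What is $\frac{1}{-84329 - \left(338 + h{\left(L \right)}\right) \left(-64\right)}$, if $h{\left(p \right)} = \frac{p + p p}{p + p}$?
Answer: $- \frac{1}{62249} \approx -1.6064 \cdot 10^{-5}$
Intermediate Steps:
$h{\left(p \right)} = \frac{p + p^{2}}{2 p}$
$\frac{1}{-84329 - \left(338 + h{\left(L \right)}\right) \left(-64\right)} = \frac{1}{-84329 - \left(338 + \left(\frac{1}{2} + \frac{1}{2} \cdot 13\right)\right) \left(-64\right)} = \frac{1}{-84329 - \left(338 + \left(\frac{1}{2} + \frac{13}{2}\right)\right) \left(-64\right)} = \frac{1}{-84329 - \left(338 + 7\right) \left(-64\right)} = \frac{1}{-84329 - 345 \left(-64\right)} = \frac{1}{-84329 - -22080} = \frac{1}{-84329 + 22080} = \frac{1}{-62249} = - \frac{1}{62249}$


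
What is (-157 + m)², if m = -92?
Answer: 62001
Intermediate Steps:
(-157 + m)² = (-157 - 92)² = (-249)² = 62001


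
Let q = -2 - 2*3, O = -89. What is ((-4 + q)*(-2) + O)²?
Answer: 4225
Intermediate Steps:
q = -8 (q = -2 - 6 = -8)
((-4 + q)*(-2) + O)² = ((-4 - 8)*(-2) - 89)² = (-12*(-2) - 89)² = (24 - 89)² = (-65)² = 4225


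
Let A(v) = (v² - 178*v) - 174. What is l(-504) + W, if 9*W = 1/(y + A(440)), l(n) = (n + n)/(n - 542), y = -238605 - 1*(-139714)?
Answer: 73551763/76324005 ≈ 0.96368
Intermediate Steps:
A(v) = -174 + v² - 178*v
y = -98891 (y = -238605 + 139714 = -98891)
l(n) = 2*n/(-542 + n) (l(n) = (2*n)/(-542 + n) = 2*n/(-542 + n))
W = 1/145935 (W = 1/(9*(-98891 + (-174 + 440² - 178*440))) = 1/(9*(-98891 + (-174 + 193600 - 78320))) = 1/(9*(-98891 + 115106)) = (⅑)/16215 = (⅑)*(1/16215) = 1/145935 ≈ 6.8524e-6)
l(-504) + W = 2*(-504)/(-542 - 504) + 1/145935 = 2*(-504)/(-1046) + 1/145935 = 2*(-504)*(-1/1046) + 1/145935 = 504/523 + 1/145935 = 73551763/76324005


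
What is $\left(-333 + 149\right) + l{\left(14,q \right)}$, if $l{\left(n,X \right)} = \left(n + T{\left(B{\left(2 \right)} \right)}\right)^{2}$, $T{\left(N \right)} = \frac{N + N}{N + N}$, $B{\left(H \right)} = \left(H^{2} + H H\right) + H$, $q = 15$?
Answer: $41$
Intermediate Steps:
$B{\left(H \right)} = H + 2 H^{2}$ ($B{\left(H \right)} = \left(H^{2} + H^{2}\right) + H = 2 H^{2} + H = H + 2 H^{2}$)
$T{\left(N \right)} = 1$ ($T{\left(N \right)} = \frac{2 N}{2 N} = 2 N \frac{1}{2 N} = 1$)
$l{\left(n,X \right)} = \left(1 + n\right)^{2}$ ($l{\left(n,X \right)} = \left(n + 1\right)^{2} = \left(1 + n\right)^{2}$)
$\left(-333 + 149\right) + l{\left(14,q \right)} = \left(-333 + 149\right) + \left(1 + 14\right)^{2} = -184 + 15^{2} = -184 + 225 = 41$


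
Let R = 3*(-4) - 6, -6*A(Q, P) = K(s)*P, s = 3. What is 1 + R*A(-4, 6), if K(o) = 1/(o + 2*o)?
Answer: 3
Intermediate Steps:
K(o) = 1/(3*o)
A(Q, P) = -P/54 (A(Q, P) = -(1/3)/3*P/6 = -(1/3)*(1/3)*P/6 = -P/54)
R = -18 (R = -12 - 6 = -18)
1 + R*A(-4, 6) = 1 - (-1)*6/3 = 1 - 18*(-1/9) = 1 + 2 = 3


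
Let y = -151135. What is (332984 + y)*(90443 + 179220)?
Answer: 49037946887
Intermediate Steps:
(332984 + y)*(90443 + 179220) = (332984 - 151135)*(90443 + 179220) = 181849*269663 = 49037946887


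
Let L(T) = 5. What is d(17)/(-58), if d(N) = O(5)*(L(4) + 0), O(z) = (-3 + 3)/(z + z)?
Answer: 0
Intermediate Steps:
O(z) = 0 (O(z) = 0/((2*z)) = 0*(1/(2*z)) = 0)
d(N) = 0 (d(N) = 0*(5 + 0) = 0*5 = 0)
d(17)/(-58) = 0/(-58) = 0*(-1/58) = 0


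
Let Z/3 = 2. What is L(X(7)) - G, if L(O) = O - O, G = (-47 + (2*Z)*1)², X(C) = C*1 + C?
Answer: -1225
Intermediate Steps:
Z = 6 (Z = 3*2 = 6)
X(C) = 2*C (X(C) = C + C = 2*C)
G = 1225 (G = (-47 + (2*6)*1)² = (-47 + 12*1)² = (-47 + 12)² = (-35)² = 1225)
L(O) = 0
L(X(7)) - G = 0 - 1*1225 = 0 - 1225 = -1225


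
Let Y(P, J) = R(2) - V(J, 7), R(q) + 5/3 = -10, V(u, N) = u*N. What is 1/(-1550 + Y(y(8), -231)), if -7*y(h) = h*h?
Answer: 3/166 ≈ 0.018072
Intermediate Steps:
V(u, N) = N*u
R(q) = -35/3 (R(q) = -5/3 - 10 = -35/3)
y(h) = -h**2/7 (y(h) = -h*h/7 = -h**2/7)
Y(P, J) = -35/3 - 7*J
1/(-1550 + Y(y(8), -231)) = 1/(-1550 + (-35/3 - 7*(-231))) = 1/(-1550 + (-35/3 + 1617)) = 1/(-1550 + 4816/3) = 1/(166/3) = 3/166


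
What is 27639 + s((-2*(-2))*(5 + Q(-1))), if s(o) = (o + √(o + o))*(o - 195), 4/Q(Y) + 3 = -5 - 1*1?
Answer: 1977835/81 - 3182*√82/27 ≈ 23351.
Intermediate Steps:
Q(Y) = -4/9 (Q(Y) = 4/(-3 + (-5 - 1*1)) = 4/(-3 + (-5 - 1)) = 4/(-3 - 6) = 4/(-9) = 4*(-⅑) = -4/9)
s(o) = (-195 + o)*(o + √2*√o) (s(o) = (o + √(2*o))*(-195 + o) = (o + √2*√o)*(-195 + o) = (-195 + o)*(o + √2*√o))
27639 + s((-2*(-2))*(5 + Q(-1))) = 27639 + (((-2*(-2))*(5 - 4/9))² - 195*(-2*(-2))*(5 - 4/9) + √2*((-2*(-2))*(5 - 4/9))^(3/2) - 195*√2*√((-2*(-2))*(5 - 4/9))) = 27639 + ((4*(41/9))² - 780*41/9 + √2*(4*(41/9))^(3/2) - 195*√2*√(4*(41/9))) = 27639 + ((164/9)² - 195*164/9 + √2*(164/9)^(3/2) - 195*√2*√(164/9)) = 27639 + (26896/81 - 10660/3 + √2*(328*√41/27) - 195*√2*2*√41/3) = 27639 + (26896/81 - 10660/3 + 328*√82/27 - 130*√82) = 27639 + (-260924/81 - 3182*√82/27) = 1977835/81 - 3182*√82/27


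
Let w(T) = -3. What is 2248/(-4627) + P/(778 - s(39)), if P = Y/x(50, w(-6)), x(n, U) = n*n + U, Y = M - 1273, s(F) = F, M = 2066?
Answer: -4144526973/8538124441 ≈ -0.48541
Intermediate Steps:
Y = 793 (Y = 2066 - 1273 = 793)
x(n, U) = U + n² (x(n, U) = n² + U = U + n²)
P = 793/2497 (P = 793/(-3 + 50²) = 793/(-3 + 2500) = 793/2497 ≈ 0.31758)
2248/(-4627) + P/(778 - s(39)) = 2248/(-4627) + 793/(2497*(778 - 1*39)) = 2248*(-1/4627) + 793/(2497*(778 - 39)) = -2248/4627 + (793/2497)/739 = -2248/4627 + (793/2497)*(1/739) = -2248/4627 + 793/1845283 = -4144526973/8538124441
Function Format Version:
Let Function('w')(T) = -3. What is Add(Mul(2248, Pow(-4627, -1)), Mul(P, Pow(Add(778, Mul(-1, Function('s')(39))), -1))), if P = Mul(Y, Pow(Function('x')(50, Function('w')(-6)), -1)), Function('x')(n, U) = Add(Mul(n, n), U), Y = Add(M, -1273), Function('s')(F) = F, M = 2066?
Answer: Rational(-4144526973, 8538124441) ≈ -0.48541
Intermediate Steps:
Y = 793 (Y = Add(2066, -1273) = 793)
Function('x')(n, U) = Add(U, Pow(n, 2)) (Function('x')(n, U) = Add(Pow(n, 2), U) = Add(U, Pow(n, 2)))
P = Rational(793, 2497) (P = Mul(793, Pow(Add(-3, Pow(50, 2)), -1)) = Mul(793, Pow(Add(-3, 2500), -1)) = Mul(793, Pow(2497, -1)) = Mul(793, Rational(1, 2497)) = Rational(793, 2497) ≈ 0.31758)
Add(Mul(2248, Pow(-4627, -1)), Mul(P, Pow(Add(778, Mul(-1, Function('s')(39))), -1))) = Add(Mul(2248, Pow(-4627, -1)), Mul(Rational(793, 2497), Pow(Add(778, Mul(-1, 39)), -1))) = Add(Mul(2248, Rational(-1, 4627)), Mul(Rational(793, 2497), Pow(Add(778, -39), -1))) = Add(Rational(-2248, 4627), Mul(Rational(793, 2497), Pow(739, -1))) = Add(Rational(-2248, 4627), Mul(Rational(793, 2497), Rational(1, 739))) = Add(Rational(-2248, 4627), Rational(793, 1845283)) = Rational(-4144526973, 8538124441)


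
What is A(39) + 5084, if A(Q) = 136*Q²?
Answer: 211940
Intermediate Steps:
A(39) + 5084 = 136*39² + 5084 = 136*1521 + 5084 = 206856 + 5084 = 211940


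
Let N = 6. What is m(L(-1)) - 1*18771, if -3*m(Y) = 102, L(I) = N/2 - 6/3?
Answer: -18805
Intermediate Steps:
L(I) = 1 (L(I) = 6/2 - 6/3 = 6*(½) - 6*⅓ = 3 - 2 = 1)
m(Y) = -34 (m(Y) = -⅓*102 = -34)
m(L(-1)) - 1*18771 = -34 - 1*18771 = -34 - 18771 = -18805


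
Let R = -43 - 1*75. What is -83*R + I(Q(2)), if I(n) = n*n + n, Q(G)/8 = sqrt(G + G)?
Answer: 10066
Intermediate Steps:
R = -118 (R = -43 - 75 = -118)
Q(G) = 8*sqrt(2)*sqrt(G) (Q(G) = 8*sqrt(G + G) = 8*sqrt(2*G) = 8*(sqrt(2)*sqrt(G)) = 8*sqrt(2)*sqrt(G))
I(n) = n + n**2 (I(n) = n**2 + n = n + n**2)
-83*R + I(Q(2)) = -83*(-118) + (8*sqrt(2)*sqrt(2))*(1 + 8*sqrt(2)*sqrt(2)) = 9794 + 16*(1 + 16) = 9794 + 16*17 = 9794 + 272 = 10066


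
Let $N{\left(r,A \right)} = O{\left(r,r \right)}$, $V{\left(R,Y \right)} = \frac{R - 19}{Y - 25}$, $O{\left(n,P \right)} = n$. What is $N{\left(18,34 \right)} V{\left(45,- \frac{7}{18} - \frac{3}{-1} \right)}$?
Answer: $- \frac{648}{31} \approx -20.903$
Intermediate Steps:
$V{\left(R,Y \right)} = \frac{-19 + R}{-25 + Y}$
$N{\left(r,A \right)} = r$
$N{\left(18,34 \right)} V{\left(45,- \frac{7}{18} - \frac{3}{-1} \right)} = 18 \frac{-19 + 45}{-25 - \left(-3 + \frac{7}{18}\right)} = 18 \frac{1}{-25 - - \frac{47}{18}} \cdot 26 = 18 \frac{1}{-25 + \left(- \frac{7}{18} + 3\right)} 26 = 18 \frac{1}{-25 + \frac{47}{18}} \cdot 26 = 18 \frac{1}{- \frac{403}{18}} \cdot 26 = 18 \left(\left(- \frac{18}{403}\right) 26\right) = 18 \left(- \frac{36}{31}\right) = - \frac{648}{31}$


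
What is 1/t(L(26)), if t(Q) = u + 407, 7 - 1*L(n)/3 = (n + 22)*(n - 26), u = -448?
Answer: -1/41 ≈ -0.024390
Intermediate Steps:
L(n) = 21 - 3*(-26 + n)*(22 + n) (L(n) = 21 - 3*(n + 22)*(n - 26) = 21 - 3*(22 + n)*(-26 + n) = 21 - 3*(-26 + n)*(22 + n))
t(Q) = -41 (t(Q) = -448 + 407 = -41)
1/t(L(26)) = 1/(-41) = -1/41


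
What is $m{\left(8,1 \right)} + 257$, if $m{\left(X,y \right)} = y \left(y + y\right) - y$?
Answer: $258$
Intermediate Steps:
$m{\left(X,y \right)} = - y + 2 y^{2}$ ($m{\left(X,y \right)} = y 2 y - y = 2 y^{2} - y = - y + 2 y^{2}$)
$m{\left(8,1 \right)} + 257 = 1 \left(-1 + 2 \cdot 1\right) + 257 = 1 \left(-1 + 2\right) + 257 = 1 \cdot 1 + 257 = 1 + 257 = 258$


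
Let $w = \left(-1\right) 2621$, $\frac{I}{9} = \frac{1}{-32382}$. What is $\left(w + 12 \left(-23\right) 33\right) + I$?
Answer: $- \frac{42200943}{3598} \approx -11729.0$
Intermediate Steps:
$I = - \frac{1}{3598}$ ($I = \frac{9}{-32382} = 9 \left(- \frac{1}{32382}\right) = - \frac{1}{3598} \approx -0.00027793$)
$w = -2621$
$\left(w + 12 \left(-23\right) 33\right) + I = \left(-2621 + 12 \left(-23\right) 33\right) - \frac{1}{3598} = \left(-2621 - 9108\right) - \frac{1}{3598} = -11729 - \frac{1}{3598} = - \frac{42200943}{3598}$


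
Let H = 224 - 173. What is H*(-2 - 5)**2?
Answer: 2499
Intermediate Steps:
H = 51
H*(-2 - 5)**2 = 51*(-2 - 5)**2 = 51*(-7)**2 = 51*49 = 2499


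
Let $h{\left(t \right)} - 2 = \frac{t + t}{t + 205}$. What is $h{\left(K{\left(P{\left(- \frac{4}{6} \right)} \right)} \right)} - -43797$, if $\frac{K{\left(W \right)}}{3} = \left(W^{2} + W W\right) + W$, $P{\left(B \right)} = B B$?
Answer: $\frac{245405933}{5603} \approx 43799.0$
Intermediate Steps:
$P{\left(B \right)} = B^{2}$
$K{\left(W \right)} = 3 W + 6 W^{2}$ ($K{\left(W \right)} = 3 \left(\left(W^{2} + W W\right) + W\right) = 3 \left(\left(W^{2} + W^{2}\right) + W\right) = 3 \left(2 W^{2} + W\right) = 3 \left(W + 2 W^{2}\right) = 3 W + 6 W^{2}$)
$h{\left(t \right)} = 2 + \frac{2 t}{205 + t}$ ($h{\left(t \right)} = 2 + \frac{t + t}{t + 205} = 2 + \frac{2 t}{205 + t}$)
$h{\left(K{\left(P{\left(- \frac{4}{6} \right)} \right)} \right)} - -43797 = \frac{2 \left(205 + 2 \cdot 3 \left(- \frac{4}{6}\right)^{2} \left(1 + 2 \left(- \frac{4}{6}\right)^{2}\right)\right)}{205 + 3 \left(- \frac{4}{6}\right)^{2} \left(1 + 2 \left(- \frac{4}{6}\right)^{2}\right)} - -43797 = \frac{2 \left(205 + 2 \cdot 3 \left(\left(-4\right) \frac{1}{6}\right)^{2} \left(1 + 2 \left(\left(-4\right) \frac{1}{6}\right)^{2}\right)\right)}{205 + 3 \left(\left(-4\right) \frac{1}{6}\right)^{2} \left(1 + 2 \left(\left(-4\right) \frac{1}{6}\right)^{2}\right)} + 43797 = \frac{2 \left(205 + 2 \cdot 3 \left(- \frac{2}{3}\right)^{2} \left(1 + 2 \left(- \frac{2}{3}\right)^{2}\right)\right)}{205 + 3 \left(- \frac{2}{3}\right)^{2} \left(1 + 2 \left(- \frac{2}{3}\right)^{2}\right)} + 43797 = \frac{2 \left(205 + 2 \cdot 3 \cdot \frac{4}{9} \left(1 + 2 \cdot \frac{4}{9}\right)\right)}{205 + 3 \cdot \frac{4}{9} \left(1 + 2 \cdot \frac{4}{9}\right)} + 43797 = \frac{2 \left(205 + 2 \cdot 3 \cdot \frac{4}{9} \left(1 + \frac{8}{9}\right)\right)}{205 + 3 \cdot \frac{4}{9} \left(1 + \frac{8}{9}\right)} + 43797 = \frac{2 \left(205 + 2 \cdot 3 \cdot \frac{4}{9} \cdot \frac{17}{9}\right)}{205 + 3 \cdot \frac{4}{9} \cdot \frac{17}{9}} + 43797 = \frac{2 \left(205 + 2 \cdot \frac{68}{27}\right)}{205 + \frac{68}{27}} + 43797 = \frac{2 \left(205 + \frac{136}{27}\right)}{\frac{5603}{27}} + 43797 = 2 \cdot \frac{27}{5603} \cdot \frac{5671}{27} + 43797 = \frac{11342}{5603} + 43797 = \frac{245405933}{5603}$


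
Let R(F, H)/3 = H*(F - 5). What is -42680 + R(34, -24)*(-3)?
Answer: -36416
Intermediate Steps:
R(F, H) = 3*H*(-5 + F) (R(F, H) = 3*(H*(F - 5)) = 3*(H*(-5 + F)) = 3*H*(-5 + F))
-42680 + R(34, -24)*(-3) = -42680 + (3*(-24)*(-5 + 34))*(-3) = -42680 + (3*(-24)*29)*(-3) = -42680 - 2088*(-3) = -42680 + 6264 = -36416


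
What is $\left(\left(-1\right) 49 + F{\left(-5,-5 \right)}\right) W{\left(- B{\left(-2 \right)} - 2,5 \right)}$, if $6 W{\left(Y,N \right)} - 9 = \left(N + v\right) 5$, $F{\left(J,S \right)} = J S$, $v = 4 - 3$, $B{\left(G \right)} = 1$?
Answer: $-156$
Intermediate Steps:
$v = 1$ ($v = 4 - 3 = 1$)
$W{\left(Y,N \right)} = \frac{7}{3} + \frac{5 N}{6}$ ($W{\left(Y,N \right)} = \frac{3}{2} + \frac{\left(N + 1\right) 5}{6} = \frac{3}{2} + \frac{\left(1 + N\right) 5}{6} = \frac{3}{2} + \frac{5 + 5 N}{6} = \frac{3}{2} + \left(\frac{5}{6} + \frac{5 N}{6}\right) = \frac{7}{3} + \frac{5 N}{6}$)
$\left(\left(-1\right) 49 + F{\left(-5,-5 \right)}\right) W{\left(- B{\left(-2 \right)} - 2,5 \right)} = \left(\left(-1\right) 49 - -25\right) \left(\frac{7}{3} + \frac{5}{6} \cdot 5\right) = \left(-49 + 25\right) \left(\frac{7}{3} + \frac{25}{6}\right) = \left(-24\right) \frac{13}{2} = -156$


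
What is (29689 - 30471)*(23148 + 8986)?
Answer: -25128788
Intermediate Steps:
(29689 - 30471)*(23148 + 8986) = -782*32134 = -25128788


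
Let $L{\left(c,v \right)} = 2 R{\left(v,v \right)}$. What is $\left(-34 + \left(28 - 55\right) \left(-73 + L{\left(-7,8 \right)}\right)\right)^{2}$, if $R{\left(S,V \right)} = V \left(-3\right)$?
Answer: $10452289$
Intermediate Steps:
$R{\left(S,V \right)} = - 3 V$
$L{\left(c,v \right)} = - 6 v$ ($L{\left(c,v \right)} = 2 \left(- 3 v\right) = - 6 v$)
$\left(-34 + \left(28 - 55\right) \left(-73 + L{\left(-7,8 \right)}\right)\right)^{2} = \left(-34 + \left(28 - 55\right) \left(-73 - 48\right)\right)^{2} = \left(-34 - 27 \left(-73 - 48\right)\right)^{2} = \left(-34 - -3267\right)^{2} = \left(-34 + 3267\right)^{2} = 3233^{2} = 10452289$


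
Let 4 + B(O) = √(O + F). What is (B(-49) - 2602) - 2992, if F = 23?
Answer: -5598 + I*√26 ≈ -5598.0 + 5.099*I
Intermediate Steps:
B(O) = -4 + √(23 + O) (B(O) = -4 + √(O + 23) = -4 + √(23 + O))
(B(-49) - 2602) - 2992 = ((-4 + √(23 - 49)) - 2602) - 2992 = ((-4 + √(-26)) - 2602) - 2992 = ((-4 + I*√26) - 2602) - 2992 = (-2606 + I*√26) - 2992 = -5598 + I*√26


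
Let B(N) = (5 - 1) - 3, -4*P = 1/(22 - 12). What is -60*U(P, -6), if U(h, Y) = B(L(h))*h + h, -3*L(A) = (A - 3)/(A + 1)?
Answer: 3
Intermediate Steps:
P = -1/40 (P = -1/(4*(22 - 12)) = -¼/10 = -¼*⅒ = -1/40 ≈ -0.025000)
L(A) = -(-3 + A)/(3*(1 + A)) (L(A) = -(A - 3)/(3*(A + 1)) = -(-3 + A)/(3*(1 + A)))
B(N) = 1 (B(N) = 4 - 3 = 1)
U(h, Y) = 2*h (U(h, Y) = 1*h + h = h + h = 2*h)
-60*U(P, -6) = -120*(-1)/40 = -60*(-1/20) = 3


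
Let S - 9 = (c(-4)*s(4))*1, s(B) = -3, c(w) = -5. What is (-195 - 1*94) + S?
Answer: -265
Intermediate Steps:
S = 24 (S = 9 - 5*(-3)*1 = 9 + 15*1 = 9 + 15 = 24)
(-195 - 1*94) + S = (-195 - 1*94) + 24 = (-195 - 94) + 24 = -289 + 24 = -265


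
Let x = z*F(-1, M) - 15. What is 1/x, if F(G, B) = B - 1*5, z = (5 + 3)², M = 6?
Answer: 1/49 ≈ 0.020408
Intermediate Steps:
z = 64 (z = 8² = 64)
F(G, B) = -5 + B (F(G, B) = B - 5 = -5 + B)
x = 49 (x = 64*(-5 + 6) - 15 = 64*1 - 15 = 64 - 15 = 49)
1/x = 1/49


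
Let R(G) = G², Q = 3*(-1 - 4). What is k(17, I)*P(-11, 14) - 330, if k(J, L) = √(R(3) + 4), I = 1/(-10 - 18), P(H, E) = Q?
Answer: -330 - 15*√13 ≈ -384.08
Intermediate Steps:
Q = -15 (Q = 3*(-5) = -15)
P(H, E) = -15
I = -1/28 (I = 1/(-28) = -1/28 ≈ -0.035714)
k(J, L) = √13 (k(J, L) = √(3² + 4) = √(9 + 4) = √13)
k(17, I)*P(-11, 14) - 330 = √13*(-15) - 330 = -15*√13 - 330 = -330 - 15*√13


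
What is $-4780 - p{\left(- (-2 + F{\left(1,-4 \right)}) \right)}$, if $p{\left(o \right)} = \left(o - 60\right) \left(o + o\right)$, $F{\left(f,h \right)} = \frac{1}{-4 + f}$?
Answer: $- \frac{40598}{9} \approx -4510.9$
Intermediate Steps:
$p{\left(o \right)} = 2 o \left(-60 + o\right)$ ($p{\left(o \right)} = \left(-60 + o\right) 2 o = 2 o \left(-60 + o\right)$)
$-4780 - p{\left(- (-2 + F{\left(1,-4 \right)}) \right)} = -4780 - 2 \left(- (-2 + \frac{1}{-4 + 1})\right) \left(-60 - \left(-2 + \frac{1}{-4 + 1}\right)\right) = -4780 - 2 \left(- (-2 + \frac{1}{-3})\right) \left(-60 - \left(-2 + \frac{1}{-3}\right)\right) = -4780 - 2 \left(- (-2 - \frac{1}{3})\right) \left(-60 - \left(-2 - \frac{1}{3}\right)\right) = -4780 - 2 \left(\left(-1\right) \left(- \frac{7}{3}\right)\right) \left(-60 - - \frac{7}{3}\right) = -4780 - 2 \cdot \frac{7}{3} \left(-60 + \frac{7}{3}\right) = -4780 - 2 \cdot \frac{7}{3} \left(- \frac{173}{3}\right) = -4780 - - \frac{2422}{9} = -4780 + \frac{2422}{9} = - \frac{40598}{9}$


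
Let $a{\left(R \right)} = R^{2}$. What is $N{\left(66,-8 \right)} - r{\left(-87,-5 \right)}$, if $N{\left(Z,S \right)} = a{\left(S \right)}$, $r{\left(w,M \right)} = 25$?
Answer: $39$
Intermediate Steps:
$N{\left(Z,S \right)} = S^{2}$
$N{\left(66,-8 \right)} - r{\left(-87,-5 \right)} = \left(-8\right)^{2} - 25 = 64 - 25 = 39$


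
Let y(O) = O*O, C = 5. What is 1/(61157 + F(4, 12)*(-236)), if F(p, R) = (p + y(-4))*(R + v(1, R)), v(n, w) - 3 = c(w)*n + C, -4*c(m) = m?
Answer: -1/19083 ≈ -5.2403e-5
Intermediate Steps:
c(m) = -m/4
y(O) = O²
v(n, w) = 8 - n*w/4 (v(n, w) = 3 + ((-w/4)*n + 5) = 3 + (-n*w/4 + 5) = 3 + (5 - n*w/4) = 8 - n*w/4)
F(p, R) = (8 + 3*R/4)*(16 + p) (F(p, R) = (p + (-4)²)*(R + (8 - ¼*1*R)) = (p + 16)*(R + (8 - R/4)) = (16 + p)*(8 + 3*R/4) = (8 + 3*R/4)*(16 + p))
1/(61157 + F(4, 12)*(-236)) = 1/(61157 + (128 + 8*4 + 12*12 + (¾)*12*4)*(-236)) = 1/(61157 + (128 + 32 + 144 + 36)*(-236)) = 1/(61157 + 340*(-236)) = 1/(61157 - 80240) = 1/(-19083) = -1/19083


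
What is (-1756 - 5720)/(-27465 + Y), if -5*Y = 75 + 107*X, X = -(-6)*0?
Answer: 623/2290 ≈ 0.27205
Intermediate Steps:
X = 0 (X = -6*0 = 0)
Y = -15 (Y = -(75 + 107*0)/5 = -(75 + 0)/5 = -⅕*75 = -15)
(-1756 - 5720)/(-27465 + Y) = (-1756 - 5720)/(-27465 - 15) = -7476/(-27480) = -7476*(-1/27480) = 623/2290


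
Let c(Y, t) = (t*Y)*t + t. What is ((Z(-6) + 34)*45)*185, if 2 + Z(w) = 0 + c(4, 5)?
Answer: 1140525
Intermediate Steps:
c(Y, t) = t + Y*t**2 (c(Y, t) = (Y*t)*t + t = Y*t**2 + t = t + Y*t**2)
Z(w) = 103 (Z(w) = -2 + (0 + 5*(1 + 4*5)) = -2 + (0 + 5*(1 + 20)) = -2 + (0 + 5*21) = -2 + (0 + 105) = -2 + 105 = 103)
((Z(-6) + 34)*45)*185 = ((103 + 34)*45)*185 = (137*45)*185 = 6165*185 = 1140525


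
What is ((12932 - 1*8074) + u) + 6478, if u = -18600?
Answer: -7264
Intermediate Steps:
((12932 - 1*8074) + u) + 6478 = ((12932 - 1*8074) - 18600) + 6478 = ((12932 - 8074) - 18600) + 6478 = (4858 - 18600) + 6478 = -13742 + 6478 = -7264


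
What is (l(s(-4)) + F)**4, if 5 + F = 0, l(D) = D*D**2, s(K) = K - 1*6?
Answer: 1020150500625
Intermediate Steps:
s(K) = -6 + K (s(K) = K - 6 = -6 + K)
l(D) = D**3
F = -5 (F = -5 + 0 = -5)
(l(s(-4)) + F)**4 = ((-6 - 4)**3 - 5)**4 = ((-10)**3 - 5)**4 = (-1000 - 5)**4 = (-1005)**4 = 1020150500625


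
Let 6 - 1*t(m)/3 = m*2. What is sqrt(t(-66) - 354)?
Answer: 2*sqrt(15) ≈ 7.7460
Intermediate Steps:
t(m) = 18 - 6*m (t(m) = 18 - 3*m*2 = 18 - 6*m)
sqrt(t(-66) - 354) = sqrt((18 - 6*(-66)) - 354) = sqrt((18 + 396) - 354) = sqrt(414 - 354) = sqrt(60) = 2*sqrt(15)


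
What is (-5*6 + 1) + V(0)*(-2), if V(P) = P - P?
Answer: -29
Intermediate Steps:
V(P) = 0
(-5*6 + 1) + V(0)*(-2) = (-5*6 + 1) + 0*(-2) = (-30 + 1) + 0 = -29 + 0 = -29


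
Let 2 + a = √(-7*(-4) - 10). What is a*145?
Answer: -290 + 435*√2 ≈ 325.18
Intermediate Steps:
a = -2 + 3*√2 (a = -2 + √(-7*(-4) - 10) = -2 + √(28 - 10) = -2 + √18 = -2 + 3*√2 ≈ 2.2426)
a*145 = (-2 + 3*√2)*145 = -290 + 435*√2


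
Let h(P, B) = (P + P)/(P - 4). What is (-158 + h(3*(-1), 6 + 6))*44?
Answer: -48400/7 ≈ -6914.3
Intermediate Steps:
h(P, B) = 2*P/(-4 + P) (h(P, B) = (2*P)/(-4 + P) = 2*P/(-4 + P))
(-158 + h(3*(-1), 6 + 6))*44 = (-158 + 2*(3*(-1))/(-4 + 3*(-1)))*44 = (-158 + 2*(-3)/(-4 - 3))*44 = (-158 + 2*(-3)/(-7))*44 = (-158 + 2*(-3)*(-⅐))*44 = (-158 + 6/7)*44 = -1100/7*44 = -48400/7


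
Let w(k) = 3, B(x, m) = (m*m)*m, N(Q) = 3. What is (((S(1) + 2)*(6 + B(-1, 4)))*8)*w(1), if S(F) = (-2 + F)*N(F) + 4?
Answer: 5040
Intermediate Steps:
B(x, m) = m**3 (B(x, m) = m**2*m = m**3)
S(F) = -2 + 3*F (S(F) = (-2 + F)*3 + 4 = (-6 + 3*F) + 4 = -2 + 3*F)
(((S(1) + 2)*(6 + B(-1, 4)))*8)*w(1) = ((((-2 + 3*1) + 2)*(6 + 4**3))*8)*3 = ((((-2 + 3) + 2)*(6 + 64))*8)*3 = (((1 + 2)*70)*8)*3 = ((3*70)*8)*3 = (210*8)*3 = 1680*3 = 5040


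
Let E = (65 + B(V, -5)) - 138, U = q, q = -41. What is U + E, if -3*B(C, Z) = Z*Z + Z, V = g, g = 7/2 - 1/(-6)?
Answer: -362/3 ≈ -120.67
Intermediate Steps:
g = 11/3 (g = 7*(1/2) - 1*(-1/6) = 7/2 + 1/6 = 11/3 ≈ 3.6667)
V = 11/3 ≈ 3.6667
B(C, Z) = -Z/3 - Z**2/3 (B(C, Z) = -(Z*Z + Z)/3 = -(Z**2 + Z)/3 = -(Z + Z**2)/3 = -Z/3 - Z**2/3)
U = -41
E = -239/3 (E = (65 - 1/3*(-5)*(1 - 5)) - 138 = (65 - 1/3*(-5)*(-4)) - 138 = (65 - 20/3) - 138 = 175/3 - 138 = -239/3 ≈ -79.667)
U + E = -41 - 239/3 = -362/3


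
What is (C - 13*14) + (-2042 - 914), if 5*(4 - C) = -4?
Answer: -15666/5 ≈ -3133.2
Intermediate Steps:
C = 24/5 (C = 4 - ⅕*(-4) = 4 + ⅘ = 24/5 ≈ 4.8000)
(C - 13*14) + (-2042 - 914) = (24/5 - 13*14) + (-2042 - 914) = (24/5 - 182) - 2956 = -886/5 - 2956 = -15666/5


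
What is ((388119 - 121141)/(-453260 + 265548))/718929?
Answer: -133489/67475800224 ≈ -1.9783e-6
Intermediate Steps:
((388119 - 121141)/(-453260 + 265548))/718929 = (266978/(-187712))*(1/718929) = (266978*(-1/187712))*(1/718929) = -133489/93856*1/718929 = -133489/67475800224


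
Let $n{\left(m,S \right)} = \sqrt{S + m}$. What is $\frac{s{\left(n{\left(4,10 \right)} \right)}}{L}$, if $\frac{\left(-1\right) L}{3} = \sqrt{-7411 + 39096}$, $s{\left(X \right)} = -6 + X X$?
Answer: $- \frac{8 \sqrt{31685}}{95055} \approx -0.014981$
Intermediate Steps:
$s{\left(X \right)} = -6 + X^{2}$
$L = - 3 \sqrt{31685}$ ($L = - 3 \sqrt{-7411 + 39096} = - 3 \sqrt{31685} \approx -534.01$)
$\frac{s{\left(n{\left(4,10 \right)} \right)}}{L} = \frac{-6 + \left(\sqrt{10 + 4}\right)^{2}}{\left(-3\right) \sqrt{31685}} = \left(-6 + \left(\sqrt{14}\right)^{2}\right) \left(- \frac{\sqrt{31685}}{95055}\right) = \left(-6 + 14\right) \left(- \frac{\sqrt{31685}}{95055}\right) = 8 \left(- \frac{\sqrt{31685}}{95055}\right) = - \frac{8 \sqrt{31685}}{95055}$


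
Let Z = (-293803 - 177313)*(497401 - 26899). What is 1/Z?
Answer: -1/221661020232 ≈ -4.5114e-12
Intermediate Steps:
Z = -221661020232 (Z = -471116*470502 = -221661020232)
1/Z = 1/(-221661020232) = -1/221661020232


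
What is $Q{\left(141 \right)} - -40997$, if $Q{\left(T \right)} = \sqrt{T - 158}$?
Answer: $40997 + i \sqrt{17} \approx 40997.0 + 4.1231 i$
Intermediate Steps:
$Q{\left(T \right)} = \sqrt{-158 + T}$
$Q{\left(141 \right)} - -40997 = \sqrt{-158 + 141} - -40997 = \sqrt{-17} + 40997 = i \sqrt{17} + 40997 = 40997 + i \sqrt{17}$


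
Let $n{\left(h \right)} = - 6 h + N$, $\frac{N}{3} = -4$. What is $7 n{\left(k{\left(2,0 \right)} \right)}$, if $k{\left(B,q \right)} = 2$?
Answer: $-168$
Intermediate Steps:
$N = -12$ ($N = 3 \left(-4\right) = -12$)
$n{\left(h \right)} = -12 - 6 h$ ($n{\left(h \right)} = - 6 h - 12 = -12 - 6 h$)
$7 n{\left(k{\left(2,0 \right)} \right)} = 7 \left(-12 - 12\right) = 7 \left(-24\right) = -168$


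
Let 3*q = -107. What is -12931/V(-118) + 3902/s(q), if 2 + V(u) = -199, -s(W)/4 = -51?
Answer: 8513/102 ≈ 83.461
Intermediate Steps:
q = -107/3 (q = (⅓)*(-107) = -107/3 ≈ -35.667)
s(W) = 204 (s(W) = -4*(-51) = 204)
V(u) = -201 (V(u) = -2 - 199 = -201)
-12931/V(-118) + 3902/s(q) = -12931/(-201) + 3902/204 = -12931*(-1/201) + 3902*(1/204) = 193/3 + 1951/102 = 8513/102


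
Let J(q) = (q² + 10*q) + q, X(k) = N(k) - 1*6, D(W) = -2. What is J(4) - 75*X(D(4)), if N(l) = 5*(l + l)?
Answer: 2010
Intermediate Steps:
N(l) = 10*l (N(l) = 5*(2*l) = 10*l)
X(k) = -6 + 10*k (X(k) = 10*k - 1*6 = 10*k - 6 = -6 + 10*k)
J(q) = q² + 11*q
J(4) - 75*X(D(4)) = 4*(11 + 4) - 75*(-6 + 10*(-2)) = 4*15 - 75*(-6 - 20) = 60 - 75*(-26) = 60 + 1950 = 2010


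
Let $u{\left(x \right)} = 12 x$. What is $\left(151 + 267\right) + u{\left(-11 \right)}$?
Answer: $286$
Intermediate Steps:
$\left(151 + 267\right) + u{\left(-11 \right)} = \left(151 + 267\right) + 12 \left(-11\right) = 418 - 132 = 286$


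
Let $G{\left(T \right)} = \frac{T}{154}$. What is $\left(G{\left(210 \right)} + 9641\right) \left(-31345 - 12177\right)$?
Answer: $- \frac{4616204452}{11} \approx -4.1966 \cdot 10^{8}$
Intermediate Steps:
$G{\left(T \right)} = \frac{T}{154}$ ($G{\left(T \right)} = T \frac{1}{154} = \frac{T}{154}$)
$\left(G{\left(210 \right)} + 9641\right) \left(-31345 - 12177\right) = \left(\frac{1}{154} \cdot 210 + 9641\right) \left(-31345 - 12177\right) = \left(\frac{15}{11} + 9641\right) \left(-43522\right) = \frac{106066}{11} \left(-43522\right) = - \frac{4616204452}{11}$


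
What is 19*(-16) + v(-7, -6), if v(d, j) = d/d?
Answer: -303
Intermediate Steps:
v(d, j) = 1
19*(-16) + v(-7, -6) = 19*(-16) + 1 = -304 + 1 = -303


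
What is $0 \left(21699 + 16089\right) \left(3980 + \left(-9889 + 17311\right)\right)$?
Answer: $0$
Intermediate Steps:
$0 \left(21699 + 16089\right) \left(3980 + \left(-9889 + 17311\right)\right) = 0 \cdot 37788 \left(3980 + 7422\right) = 0 \cdot 37788 \cdot 11402 = 0 \cdot 430858776 = 0$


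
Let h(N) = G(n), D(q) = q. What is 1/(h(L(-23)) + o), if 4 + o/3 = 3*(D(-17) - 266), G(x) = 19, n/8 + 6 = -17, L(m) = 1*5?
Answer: -1/2540 ≈ -0.00039370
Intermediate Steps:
L(m) = 5
n = -184 (n = -48 + 8*(-17) = -48 - 136 = -184)
h(N) = 19
o = -2559 (o = -12 + 3*(3*(-17 - 266)) = -12 + 3*(3*(-283)) = -12 + 3*(-849) = -12 - 2547 = -2559)
1/(h(L(-23)) + o) = 1/(19 - 2559) = 1/(-2540) = -1/2540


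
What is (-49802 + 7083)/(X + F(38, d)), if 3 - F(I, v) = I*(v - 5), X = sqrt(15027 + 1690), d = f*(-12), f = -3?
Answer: 50194825/1363908 + 42719*sqrt(16717)/1363908 ≈ 40.852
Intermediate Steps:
d = 36 (d = -3*(-12) = 36)
X = sqrt(16717) ≈ 129.29
F(I, v) = 3 - I*(-5 + v) (F(I, v) = 3 - I*(v - 5) = 3 - I*(-5 + v))
(-49802 + 7083)/(X + F(38, d)) = (-49802 + 7083)/(sqrt(16717) + (3 + 5*38 - 1*38*36)) = -42719/(sqrt(16717) + (3 + 190 - 1368)) = -42719/(sqrt(16717) - 1175) = -42719/(-1175 + sqrt(16717))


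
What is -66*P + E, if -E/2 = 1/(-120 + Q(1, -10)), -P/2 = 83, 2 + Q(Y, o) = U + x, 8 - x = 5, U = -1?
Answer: 657361/60 ≈ 10956.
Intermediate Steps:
x = 3 (x = 8 - 1*5 = 8 - 5 = 3)
Q(Y, o) = 0 (Q(Y, o) = -2 + (-1 + 3) = -2 + 2 = 0)
P = -166 (P = -2*83 = -166)
E = 1/60 (E = -2/(-120 + 0) = -2/(-120) = -2*(-1/120) = 1/60 ≈ 0.016667)
-66*P + E = -66*(-166) + 1/60 = 10956 + 1/60 = 657361/60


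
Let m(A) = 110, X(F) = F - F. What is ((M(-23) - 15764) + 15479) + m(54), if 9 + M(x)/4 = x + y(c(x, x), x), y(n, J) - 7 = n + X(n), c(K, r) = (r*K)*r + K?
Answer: -49035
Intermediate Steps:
c(K, r) = K + K*r² (c(K, r) = (K*r)*r + K = K*r² + K = K + K*r²)
X(F) = 0
y(n, J) = 7 + n (y(n, J) = 7 + (n + 0) = 7 + n)
M(x) = -8 + 4*x + 4*x*(1 + x²) (M(x) = -36 + 4*(x + (7 + x*(1 + x²))) = -36 + 4*(7 + x + x*(1 + x²)) = -36 + (28 + 4*x + 4*x*(1 + x²)) = -8 + 4*x + 4*x*(1 + x²))
((M(-23) - 15764) + 15479) + m(54) = (((-8 + 4*(-23)³ + 8*(-23)) - 15764) + 15479) + 110 = (((-8 + 4*(-12167) - 184) - 15764) + 15479) + 110 = (((-8 - 48668 - 184) - 15764) + 15479) + 110 = ((-48860 - 15764) + 15479) + 110 = (-64624 + 15479) + 110 = -49145 + 110 = -49035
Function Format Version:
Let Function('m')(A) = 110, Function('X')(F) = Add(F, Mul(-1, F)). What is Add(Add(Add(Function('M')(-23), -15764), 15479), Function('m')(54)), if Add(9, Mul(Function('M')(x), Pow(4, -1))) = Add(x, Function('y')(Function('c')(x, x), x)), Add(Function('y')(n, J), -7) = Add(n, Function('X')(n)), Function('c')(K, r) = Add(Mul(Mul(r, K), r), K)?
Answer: -49035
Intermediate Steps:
Function('c')(K, r) = Add(K, Mul(K, Pow(r, 2))) (Function('c')(K, r) = Add(Mul(Mul(K, r), r), K) = Add(Mul(K, Pow(r, 2)), K) = Add(K, Mul(K, Pow(r, 2))))
Function('X')(F) = 0
Function('y')(n, J) = Add(7, n) (Function('y')(n, J) = Add(7, Add(n, 0)) = Add(7, n))
Function('M')(x) = Add(-8, Mul(4, x), Mul(4, x, Add(1, Pow(x, 2)))) (Function('M')(x) = Add(-36, Mul(4, Add(x, Add(7, Mul(x, Add(1, Pow(x, 2))))))) = Add(-36, Mul(4, Add(7, x, Mul(x, Add(1, Pow(x, 2)))))) = Add(-36, Add(28, Mul(4, x), Mul(4, x, Add(1, Pow(x, 2))))) = Add(-8, Mul(4, x), Mul(4, x, Add(1, Pow(x, 2)))))
Add(Add(Add(Function('M')(-23), -15764), 15479), Function('m')(54)) = Add(Add(Add(Add(-8, Mul(4, Pow(-23, 3)), Mul(8, -23)), -15764), 15479), 110) = Add(Add(Add(Add(-8, Mul(4, -12167), -184), -15764), 15479), 110) = Add(Add(Add(Add(-8, -48668, -184), -15764), 15479), 110) = Add(Add(Add(-48860, -15764), 15479), 110) = Add(Add(-64624, 15479), 110) = Add(-49145, 110) = -49035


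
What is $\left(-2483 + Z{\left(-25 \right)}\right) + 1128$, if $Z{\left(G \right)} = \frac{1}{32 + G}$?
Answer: $- \frac{9484}{7} \approx -1354.9$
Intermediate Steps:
$\left(-2483 + Z{\left(-25 \right)}\right) + 1128 = \left(-2483 + \frac{1}{32 - 25}\right) + 1128 = \left(-2483 + \frac{1}{7}\right) + 1128 = - \frac{17380}{7} + 1128 = - \frac{9484}{7}$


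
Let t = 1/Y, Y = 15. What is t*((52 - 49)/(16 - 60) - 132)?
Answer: -1937/220 ≈ -8.8046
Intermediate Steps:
t = 1/15 ≈ 0.066667
t*((52 - 49)/(16 - 60) - 132) = ((52 - 49)/(16 - 60) - 132)/15 = (3/(-44) - 132)/15 = (3*(-1/44) - 132)/15 = (-3/44 - 132)/15 = (1/15)*(-5811/44) = -1937/220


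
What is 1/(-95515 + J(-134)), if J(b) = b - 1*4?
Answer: -1/95653 ≈ -1.0454e-5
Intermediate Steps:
J(b) = -4 + b (J(b) = b - 4 = -4 + b)
1/(-95515 + J(-134)) = 1/(-95515 + (-4 - 134)) = 1/(-95515 - 138) = 1/(-95653) = -1/95653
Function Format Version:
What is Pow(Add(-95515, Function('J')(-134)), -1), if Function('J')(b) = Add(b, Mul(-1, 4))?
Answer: Rational(-1, 95653) ≈ -1.0454e-5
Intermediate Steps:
Function('J')(b) = Add(-4, b) (Function('J')(b) = Add(b, -4) = Add(-4, b))
Pow(Add(-95515, Function('J')(-134)), -1) = Pow(Add(-95515, Add(-4, -134)), -1) = Pow(Add(-95515, -138), -1) = Pow(-95653, -1) = Rational(-1, 95653)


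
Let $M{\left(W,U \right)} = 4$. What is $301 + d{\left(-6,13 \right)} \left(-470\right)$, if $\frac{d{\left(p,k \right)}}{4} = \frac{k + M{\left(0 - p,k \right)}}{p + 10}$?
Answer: $-7689$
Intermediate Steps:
$d{\left(p,k \right)} = \frac{4 \left(4 + k\right)}{10 + p}$ ($d{\left(p,k \right)} = 4 \frac{k + 4}{p + 10} = 4 \frac{4 + k}{10 + p} = \frac{4 \left(4 + k\right)}{10 + p}$)
$301 + d{\left(-6,13 \right)} \left(-470\right) = 301 + \frac{4 \left(4 + 13\right)}{10 - 6} \left(-470\right) = 301 + 4 \cdot \frac{1}{4} \cdot 17 \left(-470\right) = 301 + 17 \left(-470\right) = 301 - 7990 = -7689$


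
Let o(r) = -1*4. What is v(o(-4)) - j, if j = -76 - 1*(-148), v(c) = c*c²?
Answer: -136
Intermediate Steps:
o(r) = -4
v(c) = c³
j = 72 (j = -76 + 148 = 72)
v(o(-4)) - j = (-4)³ - 1*72 = -64 - 72 = -136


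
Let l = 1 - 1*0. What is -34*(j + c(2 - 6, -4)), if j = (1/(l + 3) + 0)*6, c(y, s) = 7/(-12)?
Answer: -187/6 ≈ -31.167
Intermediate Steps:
l = 1 (l = 1 + 0 = 1)
c(y, s) = -7/12 (c(y, s) = 7*(-1/12) = -7/12)
j = 3/2 (j = (1/(1 + 3) + 0)*6 = (1/4 + 0)*6 = (¼ + 0)*6 = (¼)*6 = 3/2 ≈ 1.5000)
-34*(j + c(2 - 6, -4)) = -34*(3/2 - 7/12) = -34*11/12 = -187/6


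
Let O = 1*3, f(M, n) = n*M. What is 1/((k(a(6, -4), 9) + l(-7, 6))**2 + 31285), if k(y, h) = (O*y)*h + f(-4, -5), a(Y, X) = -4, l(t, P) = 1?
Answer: 1/38854 ≈ 2.5737e-5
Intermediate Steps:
f(M, n) = M*n
O = 3
k(y, h) = 20 + 3*h*y (k(y, h) = (3*y)*h - 4*(-5) = 3*h*y + 20 = 20 + 3*h*y)
1/((k(a(6, -4), 9) + l(-7, 6))**2 + 31285) = 1/(((20 + 3*9*(-4)) + 1)**2 + 31285) = 1/(((20 - 108) + 1)**2 + 31285) = 1/((-88 + 1)**2 + 31285) = 1/((-87)**2 + 31285) = 1/(7569 + 31285) = 1/38854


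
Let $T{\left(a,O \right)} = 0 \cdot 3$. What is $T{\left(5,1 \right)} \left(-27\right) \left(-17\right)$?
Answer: $0$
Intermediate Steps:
$T{\left(a,O \right)} = 0$
$T{\left(5,1 \right)} \left(-27\right) \left(-17\right) = 0 \left(-27\right) \left(-17\right) = 0 \left(-17\right) = 0$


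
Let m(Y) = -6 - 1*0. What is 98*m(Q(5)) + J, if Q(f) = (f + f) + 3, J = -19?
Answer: -607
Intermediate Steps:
Q(f) = 3 + 2*f (Q(f) = 2*f + 3 = 3 + 2*f)
m(Y) = -6 (m(Y) = -6 + 0 = -6)
98*m(Q(5)) + J = 98*(-6) - 19 = -588 - 19 = -607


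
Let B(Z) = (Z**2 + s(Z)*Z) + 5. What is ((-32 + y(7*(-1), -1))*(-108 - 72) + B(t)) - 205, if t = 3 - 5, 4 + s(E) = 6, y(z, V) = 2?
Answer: 5200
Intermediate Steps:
s(E) = 2 (s(E) = -4 + 6 = 2)
t = -2
B(Z) = 5 + Z**2 + 2*Z (B(Z) = (Z**2 + 2*Z) + 5 = 5 + Z**2 + 2*Z)
((-32 + y(7*(-1), -1))*(-108 - 72) + B(t)) - 205 = ((-32 + 2)*(-108 - 72) + (5 + (-2)**2 + 2*(-2))) - 205 = (-30*(-180) + (5 + 4 - 4)) - 205 = (5400 + 5) - 205 = 5405 - 205 = 5200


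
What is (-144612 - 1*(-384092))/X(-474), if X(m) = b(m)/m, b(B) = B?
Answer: 239480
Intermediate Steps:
X(m) = 1 (X(m) = m/m = 1)
(-144612 - 1*(-384092))/X(-474) = (-144612 - 1*(-384092))/1 = (-144612 + 384092)*1 = 239480*1 = 239480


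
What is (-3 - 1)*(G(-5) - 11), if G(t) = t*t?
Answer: -56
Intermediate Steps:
G(t) = t²
(-3 - 1)*(G(-5) - 11) = (-3 - 1)*((-5)² - 11) = -4*(25 - 11) = -4*14 = -56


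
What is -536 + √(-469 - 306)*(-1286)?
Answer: -536 - 6430*I*√31 ≈ -536.0 - 35801.0*I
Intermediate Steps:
-536 + √(-469 - 306)*(-1286) = -536 + √(-775)*(-1286) = -536 + (5*I*√31)*(-1286) = -536 - 6430*I*√31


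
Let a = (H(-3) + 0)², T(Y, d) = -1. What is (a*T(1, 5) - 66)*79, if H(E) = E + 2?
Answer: -5293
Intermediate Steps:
H(E) = 2 + E
a = 1 (a = ((2 - 3) + 0)² = (-1 + 0)² = (-1)² = 1)
(a*T(1, 5) - 66)*79 = (1*(-1) - 66)*79 = (-1 - 66)*79 = -67*79 = -5293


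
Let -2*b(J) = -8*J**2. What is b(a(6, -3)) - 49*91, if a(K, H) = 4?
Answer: -4395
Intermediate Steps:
b(J) = 4*J**2 (b(J) = -(-4)*J**2 = 4*J**2)
b(a(6, -3)) - 49*91 = 4*4**2 - 49*91 = 4*16 - 4459 = 64 - 4459 = -4395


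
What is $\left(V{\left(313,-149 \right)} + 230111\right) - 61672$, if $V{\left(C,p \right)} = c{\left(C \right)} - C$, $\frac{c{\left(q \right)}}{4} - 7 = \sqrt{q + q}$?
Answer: $168154 + 4 \sqrt{626} \approx 1.6825 \cdot 10^{5}$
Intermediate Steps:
$c{\left(q \right)} = 28 + 4 \sqrt{2} \sqrt{q}$ ($c{\left(q \right)} = 28 + 4 \sqrt{q + q} = 28 + 4 \sqrt{2 q} = 28 + 4 \sqrt{2} \sqrt{q}$)
$V{\left(C,p \right)} = 28 - C + 4 \sqrt{2} \sqrt{C}$ ($V{\left(C,p \right)} = \left(28 + 4 \sqrt{2} \sqrt{C}\right) - C = 28 - C + 4 \sqrt{2} \sqrt{C}$)
$\left(V{\left(313,-149 \right)} + 230111\right) - 61672 = \left(\left(28 - 313 + 4 \sqrt{2} \sqrt{313}\right) + 230111\right) - 61672 = \left(\left(28 - 313 + 4 \sqrt{626}\right) + 230111\right) - 61672 = \left(\left(-285 + 4 \sqrt{626}\right) + 230111\right) - 61672 = \left(229826 + 4 \sqrt{626}\right) - 61672 = 168154 + 4 \sqrt{626}$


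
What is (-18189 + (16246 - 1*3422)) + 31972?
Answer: 26607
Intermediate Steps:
(-18189 + (16246 - 1*3422)) + 31972 = (-18189 + (16246 - 3422)) + 31972 = (-18189 + 12824) + 31972 = -5365 + 31972 = 26607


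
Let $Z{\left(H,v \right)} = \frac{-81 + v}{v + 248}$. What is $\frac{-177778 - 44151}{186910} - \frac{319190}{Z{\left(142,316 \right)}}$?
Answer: $- \frac{143183748889}{186910} \approx -7.6606 \cdot 10^{5}$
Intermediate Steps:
$Z{\left(H,v \right)} = \frac{-81 + v}{248 + v}$
$\frac{-177778 - 44151}{186910} - \frac{319190}{Z{\left(142,316 \right)}} = \frac{-177778 - 44151}{186910} - \frac{319190}{\frac{1}{248 + 316} \left(-81 + 316\right)} = \left(-177778 - 44151\right) \frac{1}{186910} - \frac{319190}{\frac{1}{564} \cdot 235} = \left(-221929\right) \frac{1}{186910} - \frac{319190}{\frac{1}{564} \cdot 235} = - \frac{221929}{186910} - \frac{319190}{\frac{5}{12}} = - \frac{221929}{186910} - 766056 = - \frac{143183748889}{186910}$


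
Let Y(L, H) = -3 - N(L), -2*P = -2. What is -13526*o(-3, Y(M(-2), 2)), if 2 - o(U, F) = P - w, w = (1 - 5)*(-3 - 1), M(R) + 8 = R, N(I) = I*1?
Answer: -229942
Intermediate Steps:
P = 1 (P = -½*(-2) = 1)
N(I) = I
M(R) = -8 + R
w = 16 (w = -4*(-4) = 16)
Y(L, H) = -3 - L
o(U, F) = 17 (o(U, F) = 2 - (1 - 1*16) = 2 - (1 - 16) = 2 - 1*(-15) = 2 + 15 = 17)
-13526*o(-3, Y(M(-2), 2)) = -13526*17 = -229942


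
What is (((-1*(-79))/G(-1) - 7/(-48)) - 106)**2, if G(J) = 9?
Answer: 195412441/20736 ≈ 9423.8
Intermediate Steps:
(((-1*(-79))/G(-1) - 7/(-48)) - 106)**2 = ((-1*(-79)/9 - 7/(-48)) - 106)**2 = ((79*(1/9) - 7*(-1/48)) - 106)**2 = ((79/9 + 7/48) - 106)**2 = (1285/144 - 106)**2 = (-13979/144)**2 = 195412441/20736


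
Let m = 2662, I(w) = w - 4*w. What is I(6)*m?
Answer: -47916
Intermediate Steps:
I(w) = -3*w
I(6)*m = -3*6*2662 = -18*2662 = -47916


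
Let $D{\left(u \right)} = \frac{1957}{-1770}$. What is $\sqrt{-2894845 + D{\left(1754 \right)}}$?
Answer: $\frac{i \sqrt{9069263364390}}{1770} \approx 1701.4 i$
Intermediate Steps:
$D{\left(u \right)} = - \frac{1957}{1770}$ ($D{\left(u \right)} = 1957 \left(- \frac{1}{1770}\right) = - \frac{1957}{1770}$)
$\sqrt{-2894845 + D{\left(1754 \right)}} = \sqrt{-2894845 - \frac{1957}{1770}} = \sqrt{- \frac{5123877607}{1770}} = \frac{i \sqrt{9069263364390}}{1770}$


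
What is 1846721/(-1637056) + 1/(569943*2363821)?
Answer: -2487982369015519307/2205512616737314368 ≈ -1.1281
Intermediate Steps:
1846721/(-1637056) + 1/(569943*2363821) = 1846721*(-1/1637056) + (1/569943)*(1/2363821) = -1846721/1637056 + 1/1347243232203 = -2487982369015519307/2205512616737314368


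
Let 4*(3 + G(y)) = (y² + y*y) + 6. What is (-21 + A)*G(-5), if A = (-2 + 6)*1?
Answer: -187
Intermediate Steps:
G(y) = -3/2 + y²/2 (G(y) = -3 + ((y² + y*y) + 6)/4 = -3 + ((y² + y²) + 6)/4 = -3 + (2*y² + 6)/4 = -3 + (6 + 2*y²)/4 = -3 + (3/2 + y²/2) = -3/2 + y²/2)
A = 4 (A = 4*1 = 4)
(-21 + A)*G(-5) = (-21 + 4)*(-3/2 + (½)*(-5)²) = -17*(-3/2 + (½)*25) = -17*(-3/2 + 25/2) = -17*11 = -187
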